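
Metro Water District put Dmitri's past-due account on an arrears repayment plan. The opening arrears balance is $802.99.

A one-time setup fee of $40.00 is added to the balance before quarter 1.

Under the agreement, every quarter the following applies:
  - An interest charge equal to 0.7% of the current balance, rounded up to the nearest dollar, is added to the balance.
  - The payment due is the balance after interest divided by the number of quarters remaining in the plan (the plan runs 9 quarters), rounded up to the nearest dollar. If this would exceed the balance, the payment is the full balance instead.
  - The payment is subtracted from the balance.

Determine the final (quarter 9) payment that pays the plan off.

$99.99

# | Opening | Interest | Payment | End bal
1 | $842.99 | $6.00 | $95.00 | $753.99
2 | $753.99 | $6.00 | $95.00 | $664.99
3 | $664.99 | $5.00 | $96.00 | $573.99
4 | $573.99 | $5.00 | $97.00 | $481.99
5 | $481.99 | $4.00 | $98.00 | $387.99
6 | $387.99 | $3.00 | $98.00 | $292.99
7 | $292.99 | $3.00 | $99.00 | $196.99
8 | $196.99 | $2.00 | $100.00 | $98.99
9 | $98.99 | $1.00 | $99.99 | $0.00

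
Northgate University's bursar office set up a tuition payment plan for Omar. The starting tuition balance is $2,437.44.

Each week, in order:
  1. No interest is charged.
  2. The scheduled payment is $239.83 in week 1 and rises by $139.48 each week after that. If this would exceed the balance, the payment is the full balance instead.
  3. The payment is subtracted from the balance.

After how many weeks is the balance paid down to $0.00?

5

Week 1: opening $2,437.44; payment $239.83; balance $2,197.61
Week 2: opening $2,197.61; payment $379.31; balance $1,818.30
Week 3: opening $1,818.30; payment $518.79; balance $1,299.51
Week 4: opening $1,299.51; payment $658.27; balance $641.24
Week 5: opening $641.24; payment $641.24; balance $0.00
Balance reaches $0.00 in week 5.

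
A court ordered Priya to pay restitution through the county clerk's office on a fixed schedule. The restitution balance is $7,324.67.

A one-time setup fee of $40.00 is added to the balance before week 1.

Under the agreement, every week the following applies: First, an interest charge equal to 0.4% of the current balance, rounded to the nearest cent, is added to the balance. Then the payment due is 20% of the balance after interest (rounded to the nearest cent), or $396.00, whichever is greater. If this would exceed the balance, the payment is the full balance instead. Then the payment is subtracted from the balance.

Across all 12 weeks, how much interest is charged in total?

Week 1: $7,364.67 +$29.46 interest = $7,394.13; pay $1,478.83 → $5,915.30
Week 2: $5,915.30 +$23.66 interest = $5,938.96; pay $1,187.79 → $4,751.17
Week 3: $4,751.17 +$19.00 interest = $4,770.17; pay $954.03 → $3,816.14
Week 4: $3,816.14 +$15.26 interest = $3,831.40; pay $766.28 → $3,065.12
Week 5: $3,065.12 +$12.26 interest = $3,077.38; pay $615.48 → $2,461.90
Week 6: $2,461.90 +$9.85 interest = $2,471.75; pay $494.35 → $1,977.40
Week 7: $1,977.40 +$7.91 interest = $1,985.31; pay $397.06 → $1,588.25
Week 8: $1,588.25 +$6.35 interest = $1,594.60; pay $396.00 → $1,198.60
Week 9: $1,198.60 +$4.79 interest = $1,203.39; pay $396.00 → $807.39
Week 10: $807.39 +$3.23 interest = $810.62; pay $396.00 → $414.62
Week 11: $414.62 +$1.66 interest = $416.28; pay $396.00 → $20.28
Week 12: $20.28 +$0.08 interest = $20.36; pay $20.36 → $0.00
Total interest: $29.46 + $23.66 + $19.00 + $15.26 + $12.26 + $9.85 + $7.91 + $6.35 + $4.79 + $3.23 + $1.66 + $0.08 = $133.51

$133.51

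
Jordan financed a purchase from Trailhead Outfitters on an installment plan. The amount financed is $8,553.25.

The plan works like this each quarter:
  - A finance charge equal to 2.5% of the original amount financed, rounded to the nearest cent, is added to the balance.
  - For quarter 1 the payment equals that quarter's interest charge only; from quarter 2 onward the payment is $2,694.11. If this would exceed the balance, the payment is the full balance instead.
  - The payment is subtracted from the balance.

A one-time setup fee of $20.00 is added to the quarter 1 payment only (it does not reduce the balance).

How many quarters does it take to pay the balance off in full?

5

Quarter 1: opening $8,553.25; interest $213.83 → $8,767.08; payment $213.83 (+ $20.00 fee); balance $8,553.25
Quarter 2: opening $8,553.25; interest $213.83 → $8,767.08; payment $2,694.11; balance $6,072.97
Quarter 3: opening $6,072.97; interest $213.83 → $6,286.80; payment $2,694.11; balance $3,592.69
Quarter 4: opening $3,592.69; interest $213.83 → $3,806.52; payment $2,694.11; balance $1,112.41
Quarter 5: opening $1,112.41; interest $213.83 → $1,326.24; payment $1,326.24; balance $0.00
Balance reaches $0.00 in quarter 5.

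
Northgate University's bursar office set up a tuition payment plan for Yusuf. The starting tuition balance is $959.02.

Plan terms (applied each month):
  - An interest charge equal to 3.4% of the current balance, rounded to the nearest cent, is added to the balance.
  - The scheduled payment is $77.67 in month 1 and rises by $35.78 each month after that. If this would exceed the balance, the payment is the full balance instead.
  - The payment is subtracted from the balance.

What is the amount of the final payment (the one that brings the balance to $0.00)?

Month 1: opening $959.02; interest $32.61 → $991.63; payment $77.67; balance $913.96
Month 2: opening $913.96; interest $31.07 → $945.03; payment $113.45; balance $831.58
Month 3: opening $831.58; interest $28.27 → $859.85; payment $149.23; balance $710.62
Month 4: opening $710.62; interest $24.16 → $734.78; payment $185.01; balance $549.77
Month 5: opening $549.77; interest $18.69 → $568.46; payment $220.79; balance $347.67
Month 6: opening $347.67; interest $11.82 → $359.49; payment $256.57; balance $102.92
Month 7: opening $102.92; interest $3.50 → $106.42; payment $106.42; balance $0.00

$106.42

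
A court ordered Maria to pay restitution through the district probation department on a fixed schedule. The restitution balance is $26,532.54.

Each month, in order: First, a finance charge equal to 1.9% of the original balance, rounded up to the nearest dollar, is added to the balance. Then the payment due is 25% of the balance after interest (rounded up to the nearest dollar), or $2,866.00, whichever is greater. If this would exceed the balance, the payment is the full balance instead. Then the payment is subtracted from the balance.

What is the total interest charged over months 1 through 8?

$4,040.00

Month 1: opening $26,532.54; interest $505.00 → $27,037.54; payment $6,760.00; balance $20,277.54
Month 2: opening $20,277.54; interest $505.00 → $20,782.54; payment $5,196.00; balance $15,586.54
Month 3: opening $15,586.54; interest $505.00 → $16,091.54; payment $4,023.00; balance $12,068.54
Month 4: opening $12,068.54; interest $505.00 → $12,573.54; payment $3,144.00; balance $9,429.54
Month 5: opening $9,429.54; interest $505.00 → $9,934.54; payment $2,866.00; balance $7,068.54
Month 6: opening $7,068.54; interest $505.00 → $7,573.54; payment $2,866.00; balance $4,707.54
Month 7: opening $4,707.54; interest $505.00 → $5,212.54; payment $2,866.00; balance $2,346.54
Month 8: opening $2,346.54; interest $505.00 → $2,851.54; payment $2,851.54; balance $0.00
Total interest: $505.00 + $505.00 + $505.00 + $505.00 + $505.00 + $505.00 + $505.00 + $505.00 = $4,040.00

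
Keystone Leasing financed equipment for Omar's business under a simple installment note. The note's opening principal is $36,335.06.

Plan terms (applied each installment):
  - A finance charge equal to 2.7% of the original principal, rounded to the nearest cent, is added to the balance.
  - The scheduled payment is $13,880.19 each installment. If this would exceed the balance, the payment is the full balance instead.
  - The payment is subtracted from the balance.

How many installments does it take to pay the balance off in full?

3

# | Opening | Interest | Payment | End bal
1 | $36,335.06 | $981.05 | $13,880.19 | $23,435.92
2 | $23,435.92 | $981.05 | $13,880.19 | $10,536.78
3 | $10,536.78 | $981.05 | $11,517.83 | $0.00
Balance reaches $0.00 in installment 3.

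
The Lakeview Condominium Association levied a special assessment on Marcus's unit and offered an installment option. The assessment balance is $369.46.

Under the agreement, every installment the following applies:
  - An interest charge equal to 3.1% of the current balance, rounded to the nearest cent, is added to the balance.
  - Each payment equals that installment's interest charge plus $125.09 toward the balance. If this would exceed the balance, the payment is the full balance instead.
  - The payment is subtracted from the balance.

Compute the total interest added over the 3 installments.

$22.73

Installment 1: opening $369.46; interest $11.45 → $380.91; payment $136.54; balance $244.37
Installment 2: opening $244.37; interest $7.58 → $251.95; payment $132.67; balance $119.28
Installment 3: opening $119.28; interest $3.70 → $122.98; payment $122.98; balance $0.00
Total interest: $11.45 + $7.58 + $3.70 = $22.73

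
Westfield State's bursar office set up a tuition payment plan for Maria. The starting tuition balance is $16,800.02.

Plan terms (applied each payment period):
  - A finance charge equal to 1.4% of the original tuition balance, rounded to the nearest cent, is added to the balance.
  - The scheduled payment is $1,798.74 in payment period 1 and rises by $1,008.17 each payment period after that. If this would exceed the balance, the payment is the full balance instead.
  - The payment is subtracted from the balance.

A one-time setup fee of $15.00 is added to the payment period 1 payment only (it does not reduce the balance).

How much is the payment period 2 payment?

$2,806.91

Payment period 1: $16,800.02 +$235.20 interest = $17,035.22; pay $1,798.74 (+ $15.00 fee) → $15,236.48
Payment period 2: $15,236.48 +$235.20 interest = $15,471.68; pay $2,806.91 → $12,664.77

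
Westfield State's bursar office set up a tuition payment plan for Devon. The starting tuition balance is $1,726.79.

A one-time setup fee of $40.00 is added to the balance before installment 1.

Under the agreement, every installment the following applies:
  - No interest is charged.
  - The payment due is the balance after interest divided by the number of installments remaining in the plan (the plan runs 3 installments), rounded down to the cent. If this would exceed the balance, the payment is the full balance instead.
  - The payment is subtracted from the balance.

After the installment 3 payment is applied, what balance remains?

$0.00

# | Opening | Payment | End bal
1 | $1,766.79 | $588.93 | $1,177.86
2 | $1,177.86 | $588.93 | $588.93
3 | $588.93 | $588.93 | $0.00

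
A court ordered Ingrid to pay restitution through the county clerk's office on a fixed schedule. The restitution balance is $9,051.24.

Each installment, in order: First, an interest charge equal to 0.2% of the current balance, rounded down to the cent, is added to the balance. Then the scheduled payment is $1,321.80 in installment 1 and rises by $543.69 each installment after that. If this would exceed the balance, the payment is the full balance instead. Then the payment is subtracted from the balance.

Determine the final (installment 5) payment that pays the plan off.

$555.38

Installment 1: $9,051.24 +$18.10 interest = $9,069.34; pay $1,321.80 → $7,747.54
Installment 2: $7,747.54 +$15.49 interest = $7,763.03; pay $1,865.49 → $5,897.54
Installment 3: $5,897.54 +$11.79 interest = $5,909.33; pay $2,409.18 → $3,500.15
Installment 4: $3,500.15 +$7.00 interest = $3,507.15; pay $2,952.87 → $554.28
Installment 5: $554.28 +$1.10 interest = $555.38; pay $555.38 → $0.00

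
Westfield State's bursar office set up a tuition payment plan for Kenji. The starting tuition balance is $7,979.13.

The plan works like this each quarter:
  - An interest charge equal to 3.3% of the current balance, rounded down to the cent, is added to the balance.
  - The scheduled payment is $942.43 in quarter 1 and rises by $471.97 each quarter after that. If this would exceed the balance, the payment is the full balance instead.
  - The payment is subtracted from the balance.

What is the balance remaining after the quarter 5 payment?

# | Opening | Interest | Payment | End bal
1 | $7,979.13 | $263.31 | $942.43 | $7,300.01
2 | $7,300.01 | $240.90 | $1,414.40 | $6,126.51
3 | $6,126.51 | $202.17 | $1,886.37 | $4,442.31
4 | $4,442.31 | $146.59 | $2,358.34 | $2,230.56
5 | $2,230.56 | $73.60 | $2,304.16 | $0.00

$0.00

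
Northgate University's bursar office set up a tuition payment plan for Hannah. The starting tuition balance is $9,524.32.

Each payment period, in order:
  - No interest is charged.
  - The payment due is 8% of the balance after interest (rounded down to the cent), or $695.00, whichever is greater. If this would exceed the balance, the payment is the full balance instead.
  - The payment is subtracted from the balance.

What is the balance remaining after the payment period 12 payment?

Payment period 1: opening $9,524.32; payment $761.94; balance $8,762.38
Payment period 2: opening $8,762.38; payment $700.99; balance $8,061.39
Payment period 3: opening $8,061.39; payment $695.00; balance $7,366.39
Payment period 4: opening $7,366.39; payment $695.00; balance $6,671.39
Payment period 5: opening $6,671.39; payment $695.00; balance $5,976.39
Payment period 6: opening $5,976.39; payment $695.00; balance $5,281.39
Payment period 7: opening $5,281.39; payment $695.00; balance $4,586.39
Payment period 8: opening $4,586.39; payment $695.00; balance $3,891.39
Payment period 9: opening $3,891.39; payment $695.00; balance $3,196.39
Payment period 10: opening $3,196.39; payment $695.00; balance $2,501.39
Payment period 11: opening $2,501.39; payment $695.00; balance $1,806.39
Payment period 12: opening $1,806.39; payment $695.00; balance $1,111.39

$1,111.39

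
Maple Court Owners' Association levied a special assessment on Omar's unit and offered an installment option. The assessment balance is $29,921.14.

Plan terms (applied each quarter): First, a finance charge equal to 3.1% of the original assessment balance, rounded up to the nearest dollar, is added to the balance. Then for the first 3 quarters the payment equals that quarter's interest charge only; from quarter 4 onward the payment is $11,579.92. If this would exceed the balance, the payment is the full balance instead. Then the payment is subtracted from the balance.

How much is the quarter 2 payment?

$928.00

# | Opening | Interest | Payment | End bal
1 | $29,921.14 | $928.00 | $928.00 | $29,921.14
2 | $29,921.14 | $928.00 | $928.00 | $29,921.14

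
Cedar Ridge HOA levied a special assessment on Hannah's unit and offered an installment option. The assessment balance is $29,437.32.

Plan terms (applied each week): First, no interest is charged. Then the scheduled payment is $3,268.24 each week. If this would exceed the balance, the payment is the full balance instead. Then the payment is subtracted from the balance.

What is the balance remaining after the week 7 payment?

$6,559.64

Week 1: opening $29,437.32; payment $3,268.24; balance $26,169.08
Week 2: opening $26,169.08; payment $3,268.24; balance $22,900.84
Week 3: opening $22,900.84; payment $3,268.24; balance $19,632.60
Week 4: opening $19,632.60; payment $3,268.24; balance $16,364.36
Week 5: opening $16,364.36; payment $3,268.24; balance $13,096.12
Week 6: opening $13,096.12; payment $3,268.24; balance $9,827.88
Week 7: opening $9,827.88; payment $3,268.24; balance $6,559.64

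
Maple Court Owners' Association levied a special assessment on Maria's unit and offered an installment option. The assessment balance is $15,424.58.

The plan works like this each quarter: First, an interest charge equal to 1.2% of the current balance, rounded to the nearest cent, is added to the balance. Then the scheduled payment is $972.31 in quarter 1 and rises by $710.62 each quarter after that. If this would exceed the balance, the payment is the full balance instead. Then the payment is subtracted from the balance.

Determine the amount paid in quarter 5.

$3,814.79

Quarter 1: $15,424.58 +$185.09 interest = $15,609.67; pay $972.31 → $14,637.36
Quarter 2: $14,637.36 +$175.65 interest = $14,813.01; pay $1,682.93 → $13,130.08
Quarter 3: $13,130.08 +$157.56 interest = $13,287.64; pay $2,393.55 → $10,894.09
Quarter 4: $10,894.09 +$130.73 interest = $11,024.82; pay $3,104.17 → $7,920.65
Quarter 5: $7,920.65 +$95.05 interest = $8,015.70; pay $3,814.79 → $4,200.91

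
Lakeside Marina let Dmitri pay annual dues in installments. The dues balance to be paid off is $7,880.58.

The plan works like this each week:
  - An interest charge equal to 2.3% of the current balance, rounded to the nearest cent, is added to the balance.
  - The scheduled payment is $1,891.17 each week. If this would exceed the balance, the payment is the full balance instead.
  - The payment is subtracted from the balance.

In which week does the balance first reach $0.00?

5

Week 1: opening $7,880.58; interest $181.25 → $8,061.83; payment $1,891.17; balance $6,170.66
Week 2: opening $6,170.66; interest $141.93 → $6,312.59; payment $1,891.17; balance $4,421.42
Week 3: opening $4,421.42; interest $101.69 → $4,523.11; payment $1,891.17; balance $2,631.94
Week 4: opening $2,631.94; interest $60.53 → $2,692.47; payment $1,891.17; balance $801.30
Week 5: opening $801.30; interest $18.43 → $819.73; payment $819.73; balance $0.00
Balance reaches $0.00 in week 5.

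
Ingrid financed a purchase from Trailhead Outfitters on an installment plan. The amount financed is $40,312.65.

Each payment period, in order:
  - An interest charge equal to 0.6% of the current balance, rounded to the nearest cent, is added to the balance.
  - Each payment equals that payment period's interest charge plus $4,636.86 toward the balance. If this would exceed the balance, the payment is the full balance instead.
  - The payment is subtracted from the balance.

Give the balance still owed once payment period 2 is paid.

Payment period 1: opening $40,312.65; interest $241.88 → $40,554.53; payment $4,878.74; balance $35,675.79
Payment period 2: opening $35,675.79; interest $214.05 → $35,889.84; payment $4,850.91; balance $31,038.93

$31,038.93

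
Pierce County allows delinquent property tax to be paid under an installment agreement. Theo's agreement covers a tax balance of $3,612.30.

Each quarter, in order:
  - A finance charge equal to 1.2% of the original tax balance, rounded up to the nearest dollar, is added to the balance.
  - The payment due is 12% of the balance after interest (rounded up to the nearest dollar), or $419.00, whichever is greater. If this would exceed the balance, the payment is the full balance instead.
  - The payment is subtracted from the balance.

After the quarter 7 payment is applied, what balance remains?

$967.30

Quarter 1: opening $3,612.30; interest $44.00 → $3,656.30; payment $439.00; balance $3,217.30
Quarter 2: opening $3,217.30; interest $44.00 → $3,261.30; payment $419.00; balance $2,842.30
Quarter 3: opening $2,842.30; interest $44.00 → $2,886.30; payment $419.00; balance $2,467.30
Quarter 4: opening $2,467.30; interest $44.00 → $2,511.30; payment $419.00; balance $2,092.30
Quarter 5: opening $2,092.30; interest $44.00 → $2,136.30; payment $419.00; balance $1,717.30
Quarter 6: opening $1,717.30; interest $44.00 → $1,761.30; payment $419.00; balance $1,342.30
Quarter 7: opening $1,342.30; interest $44.00 → $1,386.30; payment $419.00; balance $967.30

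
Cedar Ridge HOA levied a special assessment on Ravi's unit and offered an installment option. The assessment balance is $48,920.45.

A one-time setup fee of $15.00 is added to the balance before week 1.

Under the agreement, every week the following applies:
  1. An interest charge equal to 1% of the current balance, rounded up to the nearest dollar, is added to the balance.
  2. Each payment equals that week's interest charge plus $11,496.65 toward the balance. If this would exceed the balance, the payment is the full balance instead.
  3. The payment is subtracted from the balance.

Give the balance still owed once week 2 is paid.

$25,942.15

Week 1: $48,935.45 +$490.00 interest = $49,425.45; pay $11,986.65 → $37,438.80
Week 2: $37,438.80 +$375.00 interest = $37,813.80; pay $11,871.65 → $25,942.15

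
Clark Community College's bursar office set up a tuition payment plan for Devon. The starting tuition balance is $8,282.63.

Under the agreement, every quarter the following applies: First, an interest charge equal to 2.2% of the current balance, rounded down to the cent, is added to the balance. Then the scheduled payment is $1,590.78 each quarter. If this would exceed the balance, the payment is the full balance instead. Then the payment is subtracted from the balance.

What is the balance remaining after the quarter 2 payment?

# | Opening | Interest | Payment | End bal
1 | $8,282.63 | $182.21 | $1,590.78 | $6,874.06
2 | $6,874.06 | $151.22 | $1,590.78 | $5,434.50

$5,434.50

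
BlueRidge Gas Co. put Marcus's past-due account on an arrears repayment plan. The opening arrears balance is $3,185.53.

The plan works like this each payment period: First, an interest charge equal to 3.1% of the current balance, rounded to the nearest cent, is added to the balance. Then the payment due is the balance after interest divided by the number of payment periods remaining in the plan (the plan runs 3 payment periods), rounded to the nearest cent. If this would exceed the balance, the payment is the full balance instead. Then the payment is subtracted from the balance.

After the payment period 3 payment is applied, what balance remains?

$0.00

Payment period 1: $3,185.53 +$98.75 interest = $3,284.28; pay $1,094.76 → $2,189.52
Payment period 2: $2,189.52 +$67.88 interest = $2,257.40; pay $1,128.70 → $1,128.70
Payment period 3: $1,128.70 +$34.99 interest = $1,163.69; pay $1,163.69 → $0.00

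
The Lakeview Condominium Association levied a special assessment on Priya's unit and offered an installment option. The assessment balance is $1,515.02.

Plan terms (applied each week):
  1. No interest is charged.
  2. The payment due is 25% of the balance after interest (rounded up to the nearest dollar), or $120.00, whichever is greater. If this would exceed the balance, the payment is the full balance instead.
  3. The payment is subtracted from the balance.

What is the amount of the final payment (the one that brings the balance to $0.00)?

$118.02

# | Opening | Payment | End bal
1 | $1,515.02 | $379.00 | $1,136.02
2 | $1,136.02 | $285.00 | $851.02
3 | $851.02 | $213.00 | $638.02
4 | $638.02 | $160.00 | $478.02
5 | $478.02 | $120.00 | $358.02
6 | $358.02 | $120.00 | $238.02
7 | $238.02 | $120.00 | $118.02
8 | $118.02 | $118.02 | $0.00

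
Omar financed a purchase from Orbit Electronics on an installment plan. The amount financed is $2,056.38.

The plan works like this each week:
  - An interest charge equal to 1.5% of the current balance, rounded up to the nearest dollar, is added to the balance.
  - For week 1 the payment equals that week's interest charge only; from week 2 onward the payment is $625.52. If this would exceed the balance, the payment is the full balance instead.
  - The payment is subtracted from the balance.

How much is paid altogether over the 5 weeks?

# | Opening | Interest | Payment | End bal
1 | $2,056.38 | $31.00 | $31.00 | $2,056.38
2 | $2,056.38 | $31.00 | $625.52 | $1,461.86
3 | $1,461.86 | $22.00 | $625.52 | $858.34
4 | $858.34 | $13.00 | $625.52 | $245.82
5 | $245.82 | $4.00 | $249.82 | $0.00
Total paid: $2,157.38

$2,157.38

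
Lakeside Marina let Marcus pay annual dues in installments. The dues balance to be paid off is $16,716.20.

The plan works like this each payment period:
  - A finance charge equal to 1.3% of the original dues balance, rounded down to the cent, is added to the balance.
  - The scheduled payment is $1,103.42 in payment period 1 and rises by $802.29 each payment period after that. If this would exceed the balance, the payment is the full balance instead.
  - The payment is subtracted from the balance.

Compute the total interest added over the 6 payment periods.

$1,303.86

Payment period 1: $16,716.20 +$217.31 interest = $16,933.51; pay $1,103.42 → $15,830.09
Payment period 2: $15,830.09 +$217.31 interest = $16,047.40; pay $1,905.71 → $14,141.69
Payment period 3: $14,141.69 +$217.31 interest = $14,359.00; pay $2,708.00 → $11,651.00
Payment period 4: $11,651.00 +$217.31 interest = $11,868.31; pay $3,510.29 → $8,358.02
Payment period 5: $8,358.02 +$217.31 interest = $8,575.33; pay $4,312.58 → $4,262.75
Payment period 6: $4,262.75 +$217.31 interest = $4,480.06; pay $4,480.06 → $0.00
Total interest: $217.31 + $217.31 + $217.31 + $217.31 + $217.31 + $217.31 = $1,303.86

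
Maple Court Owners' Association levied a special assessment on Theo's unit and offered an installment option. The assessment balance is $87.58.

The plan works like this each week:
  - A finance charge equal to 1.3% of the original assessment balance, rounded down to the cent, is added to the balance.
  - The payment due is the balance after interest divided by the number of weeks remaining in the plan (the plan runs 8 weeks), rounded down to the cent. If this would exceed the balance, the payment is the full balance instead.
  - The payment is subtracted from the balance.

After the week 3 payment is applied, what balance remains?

$57.20

# | Opening | Interest | Payment | End bal
1 | $87.58 | $1.13 | $11.08 | $77.63
2 | $77.63 | $1.13 | $11.25 | $67.51
3 | $67.51 | $1.13 | $11.44 | $57.20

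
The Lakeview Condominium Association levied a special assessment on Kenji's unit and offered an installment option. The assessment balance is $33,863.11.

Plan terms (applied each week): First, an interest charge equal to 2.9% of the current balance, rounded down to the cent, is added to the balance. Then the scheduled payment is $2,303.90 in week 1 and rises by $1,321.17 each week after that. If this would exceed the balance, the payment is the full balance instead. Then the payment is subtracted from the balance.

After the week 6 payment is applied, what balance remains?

Week 1: opening $33,863.11; interest $982.03 → $34,845.14; payment $2,303.90; balance $32,541.24
Week 2: opening $32,541.24; interest $943.69 → $33,484.93; payment $3,625.07; balance $29,859.86
Week 3: opening $29,859.86; interest $865.93 → $30,725.79; payment $4,946.24; balance $25,779.55
Week 4: opening $25,779.55; interest $747.60 → $26,527.15; payment $6,267.41; balance $20,259.74
Week 5: opening $20,259.74; interest $587.53 → $20,847.27; payment $7,588.58; balance $13,258.69
Week 6: opening $13,258.69; interest $384.50 → $13,643.19; payment $8,909.75; balance $4,733.44

$4,733.44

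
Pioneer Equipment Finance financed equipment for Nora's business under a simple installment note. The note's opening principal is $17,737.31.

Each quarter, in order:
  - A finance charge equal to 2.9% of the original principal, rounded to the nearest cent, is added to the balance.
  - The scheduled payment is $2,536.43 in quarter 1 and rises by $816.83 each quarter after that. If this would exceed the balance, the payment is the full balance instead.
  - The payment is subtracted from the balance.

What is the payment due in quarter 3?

$4,170.09

Quarter 1: $17,737.31 +$514.38 interest = $18,251.69; pay $2,536.43 → $15,715.26
Quarter 2: $15,715.26 +$514.38 interest = $16,229.64; pay $3,353.26 → $12,876.38
Quarter 3: $12,876.38 +$514.38 interest = $13,390.76; pay $4,170.09 → $9,220.67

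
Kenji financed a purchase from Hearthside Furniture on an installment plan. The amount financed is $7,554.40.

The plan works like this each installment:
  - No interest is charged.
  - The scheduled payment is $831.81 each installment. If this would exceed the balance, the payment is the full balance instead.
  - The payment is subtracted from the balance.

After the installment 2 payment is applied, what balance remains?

# | Opening | Payment | End bal
1 | $7,554.40 | $831.81 | $6,722.59
2 | $6,722.59 | $831.81 | $5,890.78

$5,890.78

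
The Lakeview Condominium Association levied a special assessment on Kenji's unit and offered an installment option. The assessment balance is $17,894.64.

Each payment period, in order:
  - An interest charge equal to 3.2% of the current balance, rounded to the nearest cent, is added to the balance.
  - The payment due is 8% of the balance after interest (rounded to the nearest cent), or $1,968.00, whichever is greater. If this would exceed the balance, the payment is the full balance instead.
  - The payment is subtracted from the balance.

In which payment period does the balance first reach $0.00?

11

Payment period 1: $17,894.64 +$572.63 interest = $18,467.27; pay $1,968.00 → $16,499.27
Payment period 2: $16,499.27 +$527.98 interest = $17,027.25; pay $1,968.00 → $15,059.25
Payment period 3: $15,059.25 +$481.90 interest = $15,541.15; pay $1,968.00 → $13,573.15
Payment period 4: $13,573.15 +$434.34 interest = $14,007.49; pay $1,968.00 → $12,039.49
Payment period 5: $12,039.49 +$385.26 interest = $12,424.75; pay $1,968.00 → $10,456.75
Payment period 6: $10,456.75 +$334.62 interest = $10,791.37; pay $1,968.00 → $8,823.37
Payment period 7: $8,823.37 +$282.35 interest = $9,105.72; pay $1,968.00 → $7,137.72
Payment period 8: $7,137.72 +$228.41 interest = $7,366.13; pay $1,968.00 → $5,398.13
Payment period 9: $5,398.13 +$172.74 interest = $5,570.87; pay $1,968.00 → $3,602.87
Payment period 10: $3,602.87 +$115.29 interest = $3,718.16; pay $1,968.00 → $1,750.16
Payment period 11: $1,750.16 +$56.01 interest = $1,806.17; pay $1,806.17 → $0.00
Balance reaches $0.00 in payment period 11.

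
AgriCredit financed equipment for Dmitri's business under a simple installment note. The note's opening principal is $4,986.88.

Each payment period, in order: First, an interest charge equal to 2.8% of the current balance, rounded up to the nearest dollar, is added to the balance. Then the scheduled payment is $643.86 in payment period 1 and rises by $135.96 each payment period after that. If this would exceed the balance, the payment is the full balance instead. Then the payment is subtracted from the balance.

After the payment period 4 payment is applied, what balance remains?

# | Opening | Interest | Payment | End bal
1 | $4,986.88 | $140.00 | $643.86 | $4,483.02
2 | $4,483.02 | $126.00 | $779.82 | $3,829.20
3 | $3,829.20 | $108.00 | $915.78 | $3,021.42
4 | $3,021.42 | $85.00 | $1,051.74 | $2,054.68

$2,054.68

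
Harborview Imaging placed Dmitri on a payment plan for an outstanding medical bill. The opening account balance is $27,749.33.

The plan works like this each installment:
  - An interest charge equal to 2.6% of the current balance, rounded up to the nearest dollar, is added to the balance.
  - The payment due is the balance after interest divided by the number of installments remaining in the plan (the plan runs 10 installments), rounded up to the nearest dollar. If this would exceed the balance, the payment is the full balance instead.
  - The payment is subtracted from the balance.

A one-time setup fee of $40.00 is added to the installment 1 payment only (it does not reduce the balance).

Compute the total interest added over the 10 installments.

Installment 1: opening $27,749.33; interest $722.00 → $28,471.33; payment $2,848.00 (+ $40.00 fee); balance $25,623.33
Installment 2: opening $25,623.33; interest $667.00 → $26,290.33; payment $2,922.00; balance $23,368.33
Installment 3: opening $23,368.33; interest $608.00 → $23,976.33; payment $2,998.00; balance $20,978.33
Installment 4: opening $20,978.33; interest $546.00 → $21,524.33; payment $3,075.00; balance $18,449.33
Installment 5: opening $18,449.33; interest $480.00 → $18,929.33; payment $3,155.00; balance $15,774.33
Installment 6: opening $15,774.33; interest $411.00 → $16,185.33; payment $3,238.00; balance $12,947.33
Installment 7: opening $12,947.33; interest $337.00 → $13,284.33; payment $3,322.00; balance $9,962.33
Installment 8: opening $9,962.33; interest $260.00 → $10,222.33; payment $3,408.00; balance $6,814.33
Installment 9: opening $6,814.33; interest $178.00 → $6,992.33; payment $3,497.00; balance $3,495.33
Installment 10: opening $3,495.33; interest $91.00 → $3,586.33; payment $3,586.33; balance $0.00
Total interest: $722.00 + $667.00 + $608.00 + $546.00 + $480.00 + $411.00 + $337.00 + $260.00 + $178.00 + $91.00 = $4,300.00

$4,300.00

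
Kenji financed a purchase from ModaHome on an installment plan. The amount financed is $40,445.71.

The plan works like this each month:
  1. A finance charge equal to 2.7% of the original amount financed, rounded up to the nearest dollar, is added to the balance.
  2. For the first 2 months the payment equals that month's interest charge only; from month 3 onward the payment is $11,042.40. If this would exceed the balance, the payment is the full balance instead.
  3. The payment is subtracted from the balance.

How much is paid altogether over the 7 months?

Month 1: opening $40,445.71; interest $1,093.00 → $41,538.71; payment $1,093.00; balance $40,445.71
Month 2: opening $40,445.71; interest $1,093.00 → $41,538.71; payment $1,093.00; balance $40,445.71
Month 3: opening $40,445.71; interest $1,093.00 → $41,538.71; payment $11,042.40; balance $30,496.31
Month 4: opening $30,496.31; interest $1,093.00 → $31,589.31; payment $11,042.40; balance $20,546.91
Month 5: opening $20,546.91; interest $1,093.00 → $21,639.91; payment $11,042.40; balance $10,597.51
Month 6: opening $10,597.51; interest $1,093.00 → $11,690.51; payment $11,042.40; balance $648.11
Month 7: opening $648.11; interest $1,093.00 → $1,741.11; payment $1,741.11; balance $0.00
Total paid: $48,096.71

$48,096.71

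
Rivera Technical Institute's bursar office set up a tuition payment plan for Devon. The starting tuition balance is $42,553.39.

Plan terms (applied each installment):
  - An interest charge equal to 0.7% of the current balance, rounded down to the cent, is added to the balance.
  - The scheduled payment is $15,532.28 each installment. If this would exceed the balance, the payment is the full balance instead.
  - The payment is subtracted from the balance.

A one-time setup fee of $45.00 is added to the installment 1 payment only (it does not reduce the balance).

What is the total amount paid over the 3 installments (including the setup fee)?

# | Opening | Interest | Payment | Fee | End bal
1 | $42,553.39 | $297.87 | $15,532.28 | $45.00 | $27,318.98
2 | $27,318.98 | $191.23 | $15,532.28 | — | $11,977.93
3 | $11,977.93 | $83.84 | $12,061.77 | — | $0.00
Total paid: $43,171.33

$43,171.33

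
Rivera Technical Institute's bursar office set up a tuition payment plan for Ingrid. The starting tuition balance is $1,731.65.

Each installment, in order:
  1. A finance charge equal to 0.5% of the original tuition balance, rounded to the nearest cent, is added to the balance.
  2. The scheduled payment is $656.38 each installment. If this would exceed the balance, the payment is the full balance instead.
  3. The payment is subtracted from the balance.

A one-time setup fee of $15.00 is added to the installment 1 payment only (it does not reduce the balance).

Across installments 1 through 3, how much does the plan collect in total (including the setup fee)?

Installment 1: opening $1,731.65; interest $8.66 → $1,740.31; payment $656.38 (+ $15.00 fee); balance $1,083.93
Installment 2: opening $1,083.93; interest $8.66 → $1,092.59; payment $656.38; balance $436.21
Installment 3: opening $436.21; interest $8.66 → $444.87; payment $444.87; balance $0.00
Total paid: $1,772.63

$1,772.63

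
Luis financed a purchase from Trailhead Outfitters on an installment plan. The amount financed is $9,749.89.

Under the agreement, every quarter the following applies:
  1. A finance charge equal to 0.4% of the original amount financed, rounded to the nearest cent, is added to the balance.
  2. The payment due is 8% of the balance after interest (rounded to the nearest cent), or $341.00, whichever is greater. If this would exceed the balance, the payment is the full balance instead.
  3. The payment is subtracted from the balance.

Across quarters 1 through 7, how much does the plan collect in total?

Quarter 1: $9,749.89 +$39.00 interest = $9,788.89; pay $783.11 → $9,005.78
Quarter 2: $9,005.78 +$39.00 interest = $9,044.78; pay $723.58 → $8,321.20
Quarter 3: $8,321.20 +$39.00 interest = $8,360.20; pay $668.82 → $7,691.38
Quarter 4: $7,691.38 +$39.00 interest = $7,730.38; pay $618.43 → $7,111.95
Quarter 5: $7,111.95 +$39.00 interest = $7,150.95; pay $572.08 → $6,578.87
Quarter 6: $6,578.87 +$39.00 interest = $6,617.87; pay $529.43 → $6,088.44
Quarter 7: $6,088.44 +$39.00 interest = $6,127.44; pay $490.20 → $5,637.24
Total paid: $4,385.65

$4,385.65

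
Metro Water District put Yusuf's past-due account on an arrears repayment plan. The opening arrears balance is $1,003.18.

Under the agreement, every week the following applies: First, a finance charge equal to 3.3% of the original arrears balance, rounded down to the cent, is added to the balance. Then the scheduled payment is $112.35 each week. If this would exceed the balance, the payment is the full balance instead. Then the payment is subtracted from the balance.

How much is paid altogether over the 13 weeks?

Week 1: opening $1,003.18; interest $33.10 → $1,036.28; payment $112.35; balance $923.93
Week 2: opening $923.93; interest $33.10 → $957.03; payment $112.35; balance $844.68
Week 3: opening $844.68; interest $33.10 → $877.78; payment $112.35; balance $765.43
Week 4: opening $765.43; interest $33.10 → $798.53; payment $112.35; balance $686.18
Week 5: opening $686.18; interest $33.10 → $719.28; payment $112.35; balance $606.93
Week 6: opening $606.93; interest $33.10 → $640.03; payment $112.35; balance $527.68
Week 7: opening $527.68; interest $33.10 → $560.78; payment $112.35; balance $448.43
Week 8: opening $448.43; interest $33.10 → $481.53; payment $112.35; balance $369.18
Week 9: opening $369.18; interest $33.10 → $402.28; payment $112.35; balance $289.93
Week 10: opening $289.93; interest $33.10 → $323.03; payment $112.35; balance $210.68
Week 11: opening $210.68; interest $33.10 → $243.78; payment $112.35; balance $131.43
Week 12: opening $131.43; interest $33.10 → $164.53; payment $112.35; balance $52.18
Week 13: opening $52.18; interest $33.10 → $85.28; payment $85.28; balance $0.00
Total paid: $1,433.48

$1,433.48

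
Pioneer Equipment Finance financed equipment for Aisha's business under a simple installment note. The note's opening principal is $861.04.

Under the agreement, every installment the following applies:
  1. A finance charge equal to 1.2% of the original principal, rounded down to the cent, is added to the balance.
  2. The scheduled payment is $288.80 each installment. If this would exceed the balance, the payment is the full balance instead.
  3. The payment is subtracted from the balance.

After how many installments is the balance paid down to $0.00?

Installment 1: opening $861.04; interest $10.33 → $871.37; payment $288.80; balance $582.57
Installment 2: opening $582.57; interest $10.33 → $592.90; payment $288.80; balance $304.10
Installment 3: opening $304.10; interest $10.33 → $314.43; payment $288.80; balance $25.63
Installment 4: opening $25.63; interest $10.33 → $35.96; payment $35.96; balance $0.00
Balance reaches $0.00 in installment 4.

4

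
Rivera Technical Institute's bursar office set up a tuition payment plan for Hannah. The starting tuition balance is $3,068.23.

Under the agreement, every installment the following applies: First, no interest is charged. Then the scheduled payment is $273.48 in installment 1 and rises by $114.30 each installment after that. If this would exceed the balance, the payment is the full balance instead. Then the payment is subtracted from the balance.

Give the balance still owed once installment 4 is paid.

Installment 1: opening $3,068.23; payment $273.48; balance $2,794.75
Installment 2: opening $2,794.75; payment $387.78; balance $2,406.97
Installment 3: opening $2,406.97; payment $502.08; balance $1,904.89
Installment 4: opening $1,904.89; payment $616.38; balance $1,288.51

$1,288.51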